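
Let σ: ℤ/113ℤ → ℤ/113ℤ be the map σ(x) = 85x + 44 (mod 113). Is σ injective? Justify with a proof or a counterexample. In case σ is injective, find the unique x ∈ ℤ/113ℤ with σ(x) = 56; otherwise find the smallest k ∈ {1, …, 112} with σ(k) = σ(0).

48

If σ(a) = σ(b), then 85a ≡ 85b (mod 113). Because gcd(85, 113) = 1, we may cancel 85 to get a ≡ b (mod 113).
Therefore σ is injective.
We now compute 85⁻¹ mod 113 explicitly. Euclid's algorithm: 113 = 1·85 + 28, 85 = 3·28 + 1; back-substituting gives 1 = 4·85 − 3·113, so 85⁻¹ ≡ 4 (mod 113).
Since σ is injective, we find σ⁻¹(56): we need 85x ≡ 56 − 44 ≡ 12 (mod 113). Using 85⁻¹ = 4: x ≡ 4·12 = 48, so x = 48.
Check: σ(48) = 85·48 + 44 = 4124 = 36·113 + 56 ≡ 56 (mod 113).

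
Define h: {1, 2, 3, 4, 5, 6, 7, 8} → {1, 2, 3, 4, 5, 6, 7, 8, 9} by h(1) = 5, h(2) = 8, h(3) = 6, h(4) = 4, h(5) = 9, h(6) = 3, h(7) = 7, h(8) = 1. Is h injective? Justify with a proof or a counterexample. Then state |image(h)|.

The values h(1), …, h(8) are 5, 8, 6, 4, 9, 3, 7, 1 — all distinct.
So h(x_1) = h(x_2) only when x_1 = x_2, and h is injective.
The image of h is {1, 3, 4, 5, 6, 7, 8, 9}, which has 8 elements.

8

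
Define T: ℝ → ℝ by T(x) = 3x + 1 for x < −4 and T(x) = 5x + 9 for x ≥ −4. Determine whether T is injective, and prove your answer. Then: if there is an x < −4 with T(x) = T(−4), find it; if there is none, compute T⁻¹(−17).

-6

Both pieces are strictly increasing (slopes 3 and 5), so each is injective on its own interval.
The left piece maps (−∞, −4) onto (−∞, −11); the right piece maps [−4, ∞) onto [−11, ∞).
These images are disjoint, so no value is attained by both pieces. Thus T is injective.
Because the two images are disjoint, no x < −4 has T(x) = T(−4), so we compute T⁻¹(−17): −17 lies in (−∞, −11), so solve 3x + 1 = −17: x = (−17 − 1)/3 = −6.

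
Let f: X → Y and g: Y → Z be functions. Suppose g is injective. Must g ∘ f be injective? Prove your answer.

No. Take X = {0, 1}, Y = Z = {0, 1, 2, 3}, f(0) = f(1) = 0, and g = identity (injective).
Then (g ∘ f)(0) = (g ∘ f)(1) = 0 with 0 ≠ 1, so g ∘ f is not injective.

not injective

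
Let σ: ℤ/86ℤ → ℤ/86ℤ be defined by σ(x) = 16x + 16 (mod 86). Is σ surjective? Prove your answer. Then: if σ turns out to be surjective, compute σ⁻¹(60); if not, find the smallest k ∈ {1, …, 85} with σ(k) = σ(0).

Since gcd(16, 86) = 2, we have 16x ≡ 0 (mod 2) for all x, so σ(x) ≡ 0 (mod 2).
But 1 ≢ 0 (mod 2), so 1 ∈ ℤ/86ℤ has no preimage. Thus σ is not surjective.
Since σ is not surjective, we find the least positive k with σ(k) = σ(0): this means 16k ≡ 0 (mod 86), i.e. 86 ∣ 16k. Since gcd(16, 86) = 2, dividing through by 2 this holds exactly when 43 ∣ 8k, and as gcd(8, 43) = 1, exactly when 43 ∣ k.
The smallest positive such k is 43.

43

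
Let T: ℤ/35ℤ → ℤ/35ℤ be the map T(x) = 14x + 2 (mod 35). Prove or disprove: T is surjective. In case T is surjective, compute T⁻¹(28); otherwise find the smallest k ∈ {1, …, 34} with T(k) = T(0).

Since gcd(14, 35) = 7, we have 14x ≡ 0 (mod 7) for all x, so T(x) ≡ 2 (mod 7).
But 0 ≢ 2 (mod 7), so 0 ∈ ℤ/35ℤ has no preimage. Thus T is not surjective.
Since T is not surjective, we find the least positive k with T(k) = T(0): this means 14k ≡ 0 (mod 35), i.e. 35 ∣ 14k. Since gcd(14, 35) = 7, dividing through by 7 this holds exactly when 5 ∣ 2k, and as gcd(2, 5) = 1, exactly when 5 ∣ k.
The smallest positive such k is 5.

5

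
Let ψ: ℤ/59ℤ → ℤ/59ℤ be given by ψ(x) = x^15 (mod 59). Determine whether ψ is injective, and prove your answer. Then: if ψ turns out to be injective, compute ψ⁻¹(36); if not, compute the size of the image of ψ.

57

Since 59 is prime, the nonzero elements of ℤ/59ℤ form a cyclic group of order 58.
As gcd(15, 58) = 1, raising to the 15th power is a bijection on this group: if a^15 ≡ b^15 then (ab^{−1})^15 = 1, and the only element of order dividing gcd(15, 58) = 1 is 1, so a = b.
With ψ(0) = 0 this makes ψ injective on all of ℤ/59ℤ, hence bijective (finite equal-size domain and codomain). In particular ψ is injective.
Since ψ is injective, we find the preimage of 36. The inverse of x ↦ x^15 on (ℤ/59ℤ)^× is x ↦ x^31, because 15·31 = 465 = 8·58 + 1 ≡ 1 (mod 58) and x^{58} = 1 for x ≠ 0 (Fermat). So ψ⁻¹(36) = 36^31 mod 59.
Repeated squaring mod 59: 36^1 ≡ 36, 36^2 ≡ 36² = 1296 ≡ 57, 36^4 ≡ 57² = 3249 ≡ 4, 36^8 ≡ 4² = 16, 36^16 ≡ 16² = 256 ≡ 20. Since 31 = 16 + 8 + 4 + 2 + 1, 36^31 ≡ 20·16·4·57·36: 20·16 = 320 ≡ 25, then 25·4 = 100 ≡ 41, then 41·57 = 2337 ≡ 36, then 36·36 = 1296 ≡ 57. So 36^31 ≡ 57 (mod 59).
Hence ψ⁻¹(36) = 57.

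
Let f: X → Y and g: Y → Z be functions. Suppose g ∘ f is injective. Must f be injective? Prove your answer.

Suppose f(x_1) = f(x_2). Applying g: (g ∘ f)(x_1) = (g ∘ f)(x_2). Since g ∘ f is injective, x_1 = x_2. Therefore f is injective.

injective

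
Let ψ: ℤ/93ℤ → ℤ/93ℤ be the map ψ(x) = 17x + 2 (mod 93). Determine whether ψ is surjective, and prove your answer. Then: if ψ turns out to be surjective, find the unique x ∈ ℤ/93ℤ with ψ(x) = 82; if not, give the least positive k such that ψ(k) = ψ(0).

43

Since gcd(17, 93) = 1, 17 is invertible modulo 93. Euclid's algorithm: 93 = 5·17 + 8, 17 = 2·8 + 1; back-substituting gives 1 = 11·17 − 2·93, so 17⁻¹ ≡ 11 (mod 93).
Then y ↦ 11(y − 2) is a two-sided inverse to ψ, so every y ∈ ℤ/93ℤ has a preimage.
So ψ is surjective.
Since ψ is surjective, we find ψ⁻¹(82): we need 17x ≡ 82 − 2 ≡ 80 (mod 93). Using 17⁻¹ = 11: x ≡ 11·80 = 880 = 9·93 + 43, so x = 43.
Check: ψ(43) = 17·43 + 2 = 733 = 7·93 + 82 ≡ 82 (mod 93).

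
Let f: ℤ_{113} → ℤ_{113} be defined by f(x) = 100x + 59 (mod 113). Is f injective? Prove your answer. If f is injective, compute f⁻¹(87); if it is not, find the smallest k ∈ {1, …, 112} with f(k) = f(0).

By definition, f is injective when f(u) = f(v) forces u = v.
If f(u) = f(v), then 100u ≡ 100v (mod 113). Because gcd(100, 113) = 1, we may cancel 100 to get u ≡ v (mod 113).
Therefore f is injective.
We now compute 100⁻¹ mod 113 explicitly. Euclid's algorithm: 113 = 1·100 + 13, 100 = 7·13 + 9, 13 = 1·9 + 4, 9 = 2·4 + 1; back-substituting gives 1 = 26·100 − 23·113, so 100⁻¹ ≡ 26 (mod 113).
Since f is injective, we find f⁻¹(87): we need 100x ≡ 87 − 59 ≡ 28 (mod 113). Using 100⁻¹ = 26: x ≡ 26·28 = 728 = 6·113 + 50, so x = 50.
Check: f(50) = 100·50 + 59 = 5059 = 44·113 + 87 ≡ 87 (mod 113).

50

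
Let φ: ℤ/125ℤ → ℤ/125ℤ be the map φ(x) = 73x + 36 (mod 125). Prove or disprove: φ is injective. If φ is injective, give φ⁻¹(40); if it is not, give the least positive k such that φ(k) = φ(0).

By definition, φ is injective if φ(s) = φ(t) implies s = t.
If φ(s) = φ(t), then 73s ≡ 73t (mod 125). Because gcd(73, 125) = 1, we may cancel 73 to get s ≡ t (mod 125).
Hence φ is injective.
We now compute 73⁻¹ mod 125 explicitly. Euclid's algorithm: 125 = 1·73 + 52, 73 = 1·52 + 21, 52 = 2·21 + 10, 21 = 2·10 + 1; back-substituting gives 1 = 12·73 − 7·125, so 73⁻¹ ≡ 12 (mod 125).
Since φ is injective, we find φ⁻¹(40): we need 73x ≡ 40 − 36 ≡ 4 (mod 125). Using 73⁻¹ = 12: x ≡ 12·4 = 48, so x = 48.
Check: φ(48) = 73·48 + 36 = 3540 = 28·125 + 40 ≡ 40 (mod 125).

48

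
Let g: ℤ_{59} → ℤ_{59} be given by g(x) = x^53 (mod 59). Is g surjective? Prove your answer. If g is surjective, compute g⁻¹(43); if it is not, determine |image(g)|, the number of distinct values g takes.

Since 59 is prime, the nonzero elements of ℤ_{59} form a cyclic group of order 58.
As gcd(53, 58) = 1, raising to the 53rd power is a bijection on this group: if u^53 ≡ v^53 then (uv^{−1})^53 = 1, and the only element of order dividing gcd(53, 58) = 1 is 1, so u = v.
With g(0) = 0 this makes g injective on all of ℤ_{59}, hence bijective (finite equal-size domain and codomain). In particular g is surjective.
Since g is surjective, we find the preimage of 43. The inverse of x ↦ x^53 on (ℤ_{59})^× is x ↦ x^23, because 53·23 = 1219 = 21·58 + 1 ≡ 1 (mod 58) and x^{58} = 1 for x ≠ 0 (Fermat). So g⁻¹(43) = 43^23 mod 59.
Repeated squaring mod 59: 43^1 ≡ 43, 43^2 ≡ 43² = 1849 ≡ 20, 43^4 ≡ 20² = 400 ≡ 46, 43^8 ≡ 46² = 2116 ≡ 51, 43^16 ≡ 51² = 2601 ≡ 5. Since 23 = 16 + 4 + 2 + 1, 43^23 ≡ 5·46·20·43: 5·46 = 230 ≡ 53, then 53·20 = 1060 ≡ 57, then 57·43 = 2451 ≡ 32. So 43^23 ≡ 32 (mod 59).
Hence g⁻¹(43) = 32.

32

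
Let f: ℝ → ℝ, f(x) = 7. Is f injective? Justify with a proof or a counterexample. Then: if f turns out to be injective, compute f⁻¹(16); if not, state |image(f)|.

1

f(0) = 7 = f(1) with 0 ≠ 1, so f is not injective.
Since f is not injective, we state |image(f)|: the image of f is {7}, which has 1 element.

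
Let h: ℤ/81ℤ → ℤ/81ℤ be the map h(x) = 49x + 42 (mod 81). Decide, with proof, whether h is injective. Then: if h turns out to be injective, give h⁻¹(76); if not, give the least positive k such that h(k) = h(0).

Suppose h(x_1) = h(x_2) in ℤ/81ℤ. Then 49x_1 + 42 ≡ 49x_2 + 42 (mod 81), thus 49(x_1 − x_2) ≡ 0 (mod 81).
Since gcd(49, 81) = 1, 49 is invertible modulo 81, thus x_1 − x_2 ≡ 0 (mod 81), i.e. x_1 = x_2.
Thus h is injective.
We now compute 49⁻¹ mod 81 explicitly. Euclid's algorithm: 81 = 1·49 + 32, 49 = 1·32 + 17, 32 = 1·17 + 15, 17 = 1·15 + 2, 15 = 7·2 + 1; back-substituting gives 1 = 43·49 − 26·81, so 49⁻¹ ≡ 43 (mod 81).
Since h is injective, we find h⁻¹(76): we need 49x ≡ 76 − 42 ≡ 34 (mod 81). Using 49⁻¹ = 43: x ≡ 43·34 = 1462 = 18·81 + 4, so x = 4.
Check: h(4) = 49·4 + 42 = 238 = 2·81 + 76 ≡ 76 (mod 81).

4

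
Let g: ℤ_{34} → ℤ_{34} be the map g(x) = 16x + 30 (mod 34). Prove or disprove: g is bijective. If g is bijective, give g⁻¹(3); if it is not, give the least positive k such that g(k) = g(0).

17

We have gcd(16, 34) = 2 > 1. Taking a = 0 and b = 17: g(0) = 30 and g(17) = 16·17 + 30 = 302 ≡ 30 (mod 34).
So g(0) = g(17) while 0 ≠ 17, hence g is not injective, hence not bijective.
Since g is not bijective, we find the least positive k with g(k) = g(0): this means 16k ≡ 0 (mod 34), i.e. 34 ∣ 16k. Since gcd(16, 34) = 2, dividing through by 2 this holds exactly when 17 ∣ 8k, and as gcd(8, 17) = 1, exactly when 17 ∣ k.
The smallest positive such k is 17.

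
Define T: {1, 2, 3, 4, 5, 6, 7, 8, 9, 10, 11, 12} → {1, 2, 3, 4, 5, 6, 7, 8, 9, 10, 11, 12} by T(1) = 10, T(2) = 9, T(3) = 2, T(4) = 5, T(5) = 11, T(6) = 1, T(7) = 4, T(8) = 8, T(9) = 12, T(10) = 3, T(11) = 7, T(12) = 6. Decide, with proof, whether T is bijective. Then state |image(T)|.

12

The values 10, 9, 2, 5, 11, 1, 4, 8, 12, 3, 7, 6 are a permutation of {1, 2, 3, 4, 5, 6, 7, 8, 9, 10, 11, 12}: each element appears exactly once.
So T is injective and surjective, hence bijective.
The image of T is {1, 2, 3, 4, 5, 6, 7, 8, 9, 10, 11, 12}, which has 12 elements.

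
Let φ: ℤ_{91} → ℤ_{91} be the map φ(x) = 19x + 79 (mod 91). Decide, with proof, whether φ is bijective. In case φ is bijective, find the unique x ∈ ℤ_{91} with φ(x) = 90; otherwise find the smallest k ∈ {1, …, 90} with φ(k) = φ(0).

82

If φ(x_1) = φ(x_2), then 19x_1 ≡ 19x_2 (mod 91). Because gcd(19, 91) = 1, we may cancel 19 to get x_1 ≡ x_2 (mod 91).
We now compute 19⁻¹ mod 91 explicitly. Euclid's algorithm: 91 = 4·19 + 15, 19 = 1·15 + 4, 15 = 3·4 + 3, 4 = 1·3 + 1; back-substituting gives 1 = 24·19 − 5·91, so 19⁻¹ ≡ 24 (mod 91).
Then y ↦ 24(y − 79) is a two-sided inverse to φ, so every y ∈ ℤ_{91} has a preimage.
Thus φ is bijective.
Since φ is bijective, we find φ⁻¹(90): we need 19x ≡ 90 − 79 ≡ 11 (mod 91). Using 19⁻¹ = 24: x ≡ 24·11 = 264 = 2·91 + 82, so x = 82.
Check: φ(82) = 19·82 + 79 = 1637 = 17·91 + 90 ≡ 90 (mod 91).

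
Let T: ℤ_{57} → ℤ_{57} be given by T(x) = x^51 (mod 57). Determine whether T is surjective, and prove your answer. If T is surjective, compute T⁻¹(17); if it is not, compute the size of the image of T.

21

T(1) = 1^51 = 1.
T(7): Repeated squaring mod 57: 7^1 ≡ 7, 7^2 ≡ 7² = 49, 7^4 ≡ 49² = 2401 ≡ 7, 7^8 ≡ 7² = 49, 7^16 ≡ 49² = 2401 ≡ 7, 7^32 ≡ 7² = 49. Since 51 = 32 + 16 + 2 + 1, 7^51 ≡ 49·7·49·7: 49·7 = 343 ≡ 1, then 1·49 = 49, then 49·7 = 343 ≡ 1. So 7^51 ≡ 1 (mod 57).
So T(1) = T(7) = 1 while 1 ≠ 7, therefore T is not injective.
A non-injective map from the 57-element set ℤ_{57} to itself takes at most 56 distinct values, so it cannot be surjective. Therefore T is not surjective.
Since T is not surjective, we determine |image(T)|. Computing x^51 mod 57 for each x (by repeated squaring, reducing mod 57 at every step), the values T(0), T(1), …, T(56) are: 0, 1, 50, 12, 49, 26, 30, 1, 56, 30, 46, 20, 18, 46, 50, 27, 7, 26, 18, 19, 20, 12, 31, 11, 45, 49, 20, 18, 49, 8, 39, 37, 8, 12, 46, 26, 45, 37, 38, 39, 31, 50, 30, 7, 11, 39, 37, 11, 27, 1, 56, 27, 31, 8, 45, 7, 56.
The distinct values are {0, 1, 7, 8, 11, 12, 18, 19, 20, 26, 27, 30, 31, 37, 38, 39, 45, 46, 49, 50, 56}; there are 21 of them.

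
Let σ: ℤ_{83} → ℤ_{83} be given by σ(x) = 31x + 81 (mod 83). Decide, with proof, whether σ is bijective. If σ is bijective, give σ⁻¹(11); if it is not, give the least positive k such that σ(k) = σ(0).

By definition, σ is injective if σ(u) = σ(v) implies u = v.
If σ(u) = σ(v), then 31u ≡ 31v (mod 83). Because gcd(31, 83) = 1, we may cancel 31 to get u ≡ v (mod 83).
We now compute 31⁻¹ mod 83 explicitly. Euclid's algorithm: 83 = 2·31 + 21, 31 = 1·21 + 10, 21 = 2·10 + 1; back-substituting gives 1 = 75·31 − 28·83, so 31⁻¹ ≡ 75 (mod 83).
For any y ∈ ℤ_{83}, x = 75(y − 81) mod 83 satisfies σ(x) = 31·75(y − 81) + 81 ≡ y (since 31·75 ≡ 1 mod 83). So every y has a preimage.
Thus σ is bijective.
Since σ is bijective, we compute σ⁻¹(11): solve 31x + 81 ≡ 11 (mod 83), i.e. 31x ≡ 13 (mod 83).
Multiplying by 31⁻¹ = 75 gives x ≡ 75·13 = 975 = 11·83 + 62 ≡ 62 (mod 83).
Check: σ(62) = 31·62 + 81 = 2003 = 24·83 + 11 ≡ 11 (mod 83).

62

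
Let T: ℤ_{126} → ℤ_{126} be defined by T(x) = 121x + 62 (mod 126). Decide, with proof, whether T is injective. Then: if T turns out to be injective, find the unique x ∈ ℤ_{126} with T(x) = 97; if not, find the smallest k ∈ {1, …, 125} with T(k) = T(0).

119

Suppose T(x_1) = T(x_2) in ℤ_{126}. Then 121x_1 + 62 ≡ 121x_2 + 62 (mod 126), so 121(x_1 − x_2) ≡ 0 (mod 126).
Since gcd(121, 126) = 1, 121 is invertible modulo 126, therefore x_1 − x_2 ≡ 0 (mod 126), i.e. x_1 = x_2.
Thus T is injective.
We now compute 121⁻¹ mod 126 explicitly. Euclid's algorithm: 126 = 1·121 + 5, 121 = 24·5 + 1; back-substituting gives 1 = 25·121 − 24·126, so 121⁻¹ ≡ 25 (mod 126).
Since T is injective, we compute T⁻¹(97): solve 121x + 62 ≡ 97 (mod 126), i.e. 121x ≡ 35 (mod 126).
Multiplying by 121⁻¹ = 25 gives x ≡ 25·35 = 875 = 6·126 + 119 ≡ 119 (mod 126).
Check: T(119) = 121·119 + 62 = 14461 = 114·126 + 97 ≡ 97 (mod 126).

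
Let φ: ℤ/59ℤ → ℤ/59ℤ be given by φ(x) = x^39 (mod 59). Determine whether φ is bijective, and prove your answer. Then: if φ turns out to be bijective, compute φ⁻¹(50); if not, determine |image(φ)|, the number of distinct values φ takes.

Since 59 is prime, the nonzero elements of ℤ/59ℤ form a cyclic group of order 58.
As gcd(39, 58) = 1, raising to the 39th power is a bijection on this group: if u^39 ≡ v^39 then (uv^{−1})^39 = 1, and the only element of order dividing gcd(39, 58) = 1 is 1, so u = v.
With φ(0) = 0 this makes φ injective on all of ℤ/59ℤ, hence bijective (finite equal-size domain and codomain). In particular φ is bijective.
Since φ is bijective, we find the preimage of 50. The inverse of x ↦ x^39 on (ℤ/59ℤ)^× is x ↦ x^3, because 39·3 = 117 = 2·58 + 1 ≡ 1 (mod 58) and x^{58} = 1 for x ≠ 0 (Fermat). So φ⁻¹(50) = 50^3 mod 59.
Repeated squaring mod 59: 50^1 ≡ 50, 50^2 ≡ 50² = 2500 ≡ 22. Since 3 = 2 + 1, 50^3 ≡ 22·50: 22·50 = 1100 ≡ 38. So 50^3 ≡ 38 (mod 59).
Hence φ⁻¹(50) = 38.

38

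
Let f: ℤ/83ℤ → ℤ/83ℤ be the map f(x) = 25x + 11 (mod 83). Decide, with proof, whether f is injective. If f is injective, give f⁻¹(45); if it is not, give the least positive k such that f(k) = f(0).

Recall: f is injective if f(x_1) = f(x_2) implies x_1 = x_2.
If f(x_1) = f(x_2), then 25x_1 ≡ 25x_2 (mod 83). Because gcd(25, 83) = 1, we may cancel 25 to get x_1 ≡ x_2 (mod 83).
Thus f is injective.
We now compute 25⁻¹ mod 83 explicitly. Euclid's algorithm: 83 = 3·25 + 8, 25 = 3·8 + 1; back-substituting gives 1 = 10·25 − 3·83, so 25⁻¹ ≡ 10 (mod 83).
Since f is injective, we find f⁻¹(45): we need 25x ≡ 45 − 11 ≡ 34 (mod 83). Using 25⁻¹ = 10: x ≡ 10·34 = 340 = 4·83 + 8, so x = 8.
Check: f(8) = 25·8 + 11 = 211 = 2·83 + 45 ≡ 45 (mod 83).

8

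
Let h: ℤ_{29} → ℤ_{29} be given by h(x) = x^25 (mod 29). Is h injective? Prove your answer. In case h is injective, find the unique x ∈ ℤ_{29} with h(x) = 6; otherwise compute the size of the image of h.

Since 29 is prime, the nonzero elements of ℤ_{29} form a cyclic group of order 28.
As gcd(25, 28) = 1, raising to the 25th power is a bijection on this group: if x_1^25 ≡ x_2^25 then (x_1x_2^{−1})^25 = 1, and the only element of order dividing gcd(25, 28) = 1 is 1, so x_1 = x_2.
With h(0) = 0 this makes h injective on all of ℤ_{29}, hence bijective (finite equal-size domain and codomain). In particular h is injective.
Since h is injective, we find the preimage of 6. The inverse of x ↦ x^25 on (ℤ_{29})^× is x ↦ x^9, because 25·9 = 225 = 8·28 + 1 ≡ 1 (mod 28) and x^{28} = 1 for x ≠ 0 (Fermat). So h⁻¹(6) = 6^9 mod 29.
Repeated squaring mod 29: 6^1 ≡ 6, 6^2 ≡ 6² = 36 ≡ 7, 6^4 ≡ 7² = 49 ≡ 20, 6^8 ≡ 20² = 400 ≡ 23. Since 9 = 8 + 1, 6^9 ≡ 23·6: 23·6 = 138 ≡ 22. So 6^9 ≡ 22 (mod 29).
Hence h⁻¹(6) = 22.

22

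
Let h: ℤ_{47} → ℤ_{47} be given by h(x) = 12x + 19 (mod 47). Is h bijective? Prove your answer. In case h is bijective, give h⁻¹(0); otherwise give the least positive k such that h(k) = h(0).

If h(u) = h(v), then 12u ≡ 12v (mod 47). Because gcd(12, 47) = 1, we may cancel 12 to get u ≡ v (mod 47).
We now compute 12⁻¹ mod 47 explicitly. Euclid's algorithm: 47 = 3·12 + 11, 12 = 1·11 + 1; back-substituting gives 1 = 4·12 − 1·47, so 12⁻¹ ≡ 4 (mod 47).
For any y ∈ ℤ_{47}, x = 4(y − 19) mod 47 satisfies h(x) = 12·4(y − 19) + 19 ≡ y (since 12·4 ≡ 1 mod 47). So every y has a preimage.
So h is bijective.
Since h is bijective, we compute h⁻¹(0): solve 12x + 19 ≡ 0 (mod 47), i.e. 12x ≡ 28 (mod 47).
Multiplying by 12⁻¹ = 4 gives x ≡ 4·28 = 112 = 2·47 + 18 ≡ 18 (mod 47).
Check: h(18) = 12·18 + 19 = 235 = 5·47 + 0 ≡ 0 (mod 47).

18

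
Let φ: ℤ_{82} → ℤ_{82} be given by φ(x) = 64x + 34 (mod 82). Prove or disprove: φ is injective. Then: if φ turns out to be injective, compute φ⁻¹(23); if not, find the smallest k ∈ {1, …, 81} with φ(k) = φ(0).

41

We have gcd(64, 82) = 2 > 1. Taking a = 0 and b = 41: φ(0) = 34 and φ(41) = 64·41 + 34 = 2658 ≡ 34 (mod 82).
So φ(0) = φ(41) while 0 ≠ 41, so φ is not injective.
Since φ is not injective, we find the least positive k with φ(k) = φ(0): this means 64k ≡ 0 (mod 82), i.e. 82 ∣ 64k. Since gcd(64, 82) = 2, dividing through by 2 this holds exactly when 41 ∣ 32k, and as gcd(32, 41) = 1, exactly when 41 ∣ k.
The smallest positive such k is 41.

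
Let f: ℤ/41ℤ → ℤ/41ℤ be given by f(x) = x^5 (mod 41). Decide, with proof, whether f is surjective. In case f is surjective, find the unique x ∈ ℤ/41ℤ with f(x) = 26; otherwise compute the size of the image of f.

f(3): Repeated squaring mod 41: 3^1 ≡ 3, 3^2 ≡ 3² = 9, 3^4 ≡ 9² = 81 ≡ 40. Since 5 = 4 + 1, 3^5 ≡ 40·3: 40·3 = 120 ≡ 38. So 3^5 ≡ 38 (mod 41).
f(7): Repeated squaring mod 41: 7^1 ≡ 7, 7^2 ≡ 7² = 49 ≡ 8, 7^4 ≡ 8² = 64 ≡ 23. Since 5 = 4 + 1, 7^5 ≡ 23·7: 23·7 = 161 ≡ 38. So 7^5 ≡ 38 (mod 41).
So f(3) = f(7) = 38 while 3 ≠ 7, so f is not injective.
A non-injective map from the 41-element set ℤ/41ℤ to itself takes at most 40 distinct values, so it cannot be surjective. Thus f is not surjective.
Since f is not surjective, we determine |image(f)|. Computing x^5 mod 41 for each x (by repeated squaring, reducing mod 41 at every step), the values f(0), f(1), …, f(40) are: 0, 1, 32, 38, 40, 9, 27, 38, 9, 9, 1, 3, 3, 38, 27, 14, 1, 27, 1, 27, 32, 9, 14, 40, 14, 40, 27, 14, 3, 38, 38, 40, 32, 32, 3, 14, 32, 1, 3, 9, 40.
The distinct values are {0, 1, 3, 9, 14, 27, 32, 38, 40}; there are 9 of them.

9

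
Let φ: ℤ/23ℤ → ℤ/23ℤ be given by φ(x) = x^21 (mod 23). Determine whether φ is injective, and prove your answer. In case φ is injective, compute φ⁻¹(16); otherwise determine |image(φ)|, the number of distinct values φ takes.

Since 23 is prime, the nonzero elements of ℤ/23ℤ form a cyclic group of order 22.
As gcd(21, 22) = 1, raising to the 21st power is a bijection on this group: if x_1^21 ≡ x_2^21 then (x_1x_2^{−1})^21 = 1, and the only element of order dividing gcd(21, 22) = 1 is 1, so x_1 = x_2.
With φ(0) = 0 this makes φ injective on all of ℤ/23ℤ, hence bijective (finite equal-size domain and codomain). In particular φ is injective.
Since φ is injective, we find the preimage of 16. The inverse of x ↦ x^21 on (ℤ/23ℤ)^× is x ↦ x^21, because 21·21 = 441 = 20·22 + 1 ≡ 1 (mod 22) and x^{22} = 1 for x ≠ 0 (Fermat). So φ⁻¹(16) = 16^21 mod 23.
Repeated squaring mod 23: 16^1 ≡ 16, 16^2 ≡ 16² = 256 ≡ 3, 16^4 ≡ 3² = 9, 16^8 ≡ 9² = 81 ≡ 12, 16^16 ≡ 12² = 144 ≡ 6. Since 21 = 16 + 4 + 1, 16^21 ≡ 6·9·16: 6·9 = 54 ≡ 8, then 8·16 = 128 ≡ 13. So 16^21 ≡ 13 (mod 23).
Hence φ⁻¹(16) = 13.

13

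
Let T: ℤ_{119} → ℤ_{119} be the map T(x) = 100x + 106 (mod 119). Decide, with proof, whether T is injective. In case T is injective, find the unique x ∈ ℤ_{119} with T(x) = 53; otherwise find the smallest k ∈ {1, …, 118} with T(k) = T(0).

103

If T(u) = T(v), then 100u ≡ 100v (mod 119). Because gcd(100, 119) = 1, we may cancel 100 to get u ≡ v (mod 119).
Hence T is injective.
We now compute 100⁻¹ mod 119 explicitly. Euclid's algorithm: 119 = 1·100 + 19, 100 = 5·19 + 5, 19 = 3·5 + 4, 5 = 1·4 + 1; back-substituting gives 1 = 25·100 − 21·119, so 100⁻¹ ≡ 25 (mod 119).
Since T is injective, we find T⁻¹(53): we need 100x ≡ 53 − 106 ≡ 66 (mod 119). Using 100⁻¹ = 25: x ≡ 25·66 = 1650 = 13·119 + 103, so x = 103.
Check: T(103) = 100·103 + 106 = 10406 = 87·119 + 53 ≡ 53 (mod 119).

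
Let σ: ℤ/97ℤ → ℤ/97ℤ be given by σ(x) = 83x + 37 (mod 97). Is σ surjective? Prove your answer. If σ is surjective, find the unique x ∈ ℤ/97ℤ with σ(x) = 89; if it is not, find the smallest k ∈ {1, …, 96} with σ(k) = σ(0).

24

Recall: surjectivity means every element of the codomain has a preimage under σ.
Since gcd(83, 97) = 1, 83 is invertible modulo 97. Euclid's algorithm: 97 = 1·83 + 14, 83 = 5·14 + 13, 14 = 1·13 + 1; back-substituting gives 1 = 90·83 − 77·97, so 83⁻¹ ≡ 90 (mod 97).
For any y ∈ ℤ/97ℤ, x = 90(y − 37) mod 97 satisfies σ(x) = 83·90(y − 37) + 37 ≡ y (since 83·90 ≡ 1 mod 97). So every y has a preimage.
Thus σ is surjective.
Since σ is surjective, we compute σ⁻¹(89): solve 83x + 37 ≡ 89 (mod 97), i.e. 83x ≡ 52 (mod 97).
Multiplying by 83⁻¹ = 90 gives x ≡ 90·52 = 4680 = 48·97 + 24 ≡ 24 (mod 97).
Check: σ(24) = 83·24 + 37 = 2029 = 20·97 + 89 ≡ 89 (mod 97).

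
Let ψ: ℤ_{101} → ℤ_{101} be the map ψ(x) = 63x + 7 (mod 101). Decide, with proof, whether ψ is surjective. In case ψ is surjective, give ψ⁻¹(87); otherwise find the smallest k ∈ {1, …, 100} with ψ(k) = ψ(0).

Since gcd(63, 101) = 1, 63 is invertible modulo 101. Euclid's algorithm: 101 = 1·63 + 38, 63 = 1·38 + 25, 38 = 1·25 + 13, 25 = 1·13 + 12, 13 = 1·12 + 1; back-substituting gives 1 = 93·63 − 58·101, so 63⁻¹ ≡ 93 (mod 101).
Then y ↦ 93(y − 7) is a two-sided inverse to ψ, so every y ∈ ℤ_{101} has a preimage.
Therefore ψ is surjective.
Since ψ is surjective, we find ψ⁻¹(87): we need 63x ≡ 87 − 7 ≡ 80 (mod 101). Using 63⁻¹ = 93: x ≡ 93·80 = 7440 = 73·101 + 67, so x = 67.
Check: ψ(67) = 63·67 + 7 = 4228 = 41·101 + 87 ≡ 87 (mod 101).

67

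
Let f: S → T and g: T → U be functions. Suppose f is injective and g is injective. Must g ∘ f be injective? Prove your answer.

Suppose (g ∘ f)(x_1) = (g ∘ f)(x_2), i.e. g(f(x_1)) = g(f(x_2)).
Since g is injective, f(x_1) = f(x_2). Since f is injective, x_1 = x_2. Thus g ∘ f is injective.

injective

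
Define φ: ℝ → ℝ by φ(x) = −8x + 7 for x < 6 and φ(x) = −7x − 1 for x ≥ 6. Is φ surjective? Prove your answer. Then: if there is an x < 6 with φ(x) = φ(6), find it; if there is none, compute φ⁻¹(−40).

47/8

Both pieces are strictly decreasing (slopes −8 and −7), so each is injective on its own interval.
The left piece maps (−∞, 6) onto (−41, ∞); the right piece maps [6, ∞) onto (−∞, −43].
The union (−41, ∞) ∪ (−∞, −43] omits the interval between −41 and −43; in particular −41 has no preimage. So φ is not surjective.
Because the two images are disjoint, no x < 6 has φ(x) = φ(6), so we compute φ⁻¹(−40): −40 lies in (−41, ∞), so solve −8x + 7 = −40: x = (−40 − 7)/(−8) = 47/8.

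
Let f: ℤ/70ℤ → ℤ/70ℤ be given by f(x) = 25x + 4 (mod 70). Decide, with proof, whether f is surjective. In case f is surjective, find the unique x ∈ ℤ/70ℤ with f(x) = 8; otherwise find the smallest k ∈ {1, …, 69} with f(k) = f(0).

14

Since gcd(25, 70) = 5, we have 25x ≡ 0 (mod 5) for all x, so f(x) ≡ 4 (mod 5).
But 0 ≢ 4 (mod 5), so 0 ∈ ℤ/70ℤ has no preimage. Thus f is not surjective.
Since f is not surjective, we find the least positive k with f(k) = f(0): this means 25k ≡ 0 (mod 70), i.e. 70 ∣ 25k. Since gcd(25, 70) = 5, dividing through by 5 this holds exactly when 14 ∣ 5k, and as gcd(5, 14) = 1, exactly when 14 ∣ k.
The smallest positive such k is 14.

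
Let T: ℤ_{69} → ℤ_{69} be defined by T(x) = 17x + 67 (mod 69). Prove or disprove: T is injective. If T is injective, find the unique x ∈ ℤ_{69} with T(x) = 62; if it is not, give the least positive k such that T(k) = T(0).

Suppose T(s) = T(t) in ℤ_{69}. Then 17s + 67 ≡ 17t + 67 (mod 69), so 17(s − t) ≡ 0 (mod 69).
Since gcd(17, 69) = 1, 17 is invertible modulo 69, so s − t ≡ 0 (mod 69), i.e. s = t.
Therefore T is injective.
We now compute 17⁻¹ mod 69 explicitly. Euclid's algorithm: 69 = 4·17 + 1; back-substituting gives 1 = 65·17 − 16·69, so 17⁻¹ ≡ 65 (mod 69).
Since T is injective, we compute T⁻¹(62): solve 17x + 67 ≡ 62 (mod 69), i.e. 17x ≡ 64 (mod 69).
Multiplying by 17⁻¹ = 65 gives x ≡ 65·64 = 4160 = 60·69 + 20 ≡ 20 (mod 69).
Check: T(20) = 17·20 + 67 = 407 = 5·69 + 62 ≡ 62 (mod 69).

20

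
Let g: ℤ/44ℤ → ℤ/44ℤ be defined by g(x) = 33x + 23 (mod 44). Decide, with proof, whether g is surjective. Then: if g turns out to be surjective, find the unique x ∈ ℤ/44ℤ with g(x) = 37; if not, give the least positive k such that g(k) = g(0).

Since gcd(33, 44) = 11, we have 33x ≡ 0 (mod 11) for all x, so g(x) ≡ 1 (mod 11).
But 0 ≢ 1 (mod 11), so 0 ∈ ℤ/44ℤ has no preimage. So g is not surjective.
Since g is not surjective, we find the least positive k with g(k) = g(0): this means 33k ≡ 0 (mod 44), i.e. 44 ∣ 33k. Since gcd(33, 44) = 11, dividing through by 11 this holds exactly when 4 ∣ 3k, and as gcd(3, 4) = 1, exactly when 4 ∣ k.
The smallest positive such k is 4.

4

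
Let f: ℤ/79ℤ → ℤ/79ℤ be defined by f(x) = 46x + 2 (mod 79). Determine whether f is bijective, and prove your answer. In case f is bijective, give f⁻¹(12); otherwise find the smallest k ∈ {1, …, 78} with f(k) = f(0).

38

Recall that f is injective when f(a) = f(b) forces a = b.
Suppose f(a) = f(b) in ℤ/79ℤ. Then 46a + 2 ≡ 46b + 2 (mod 79), so 46(a − b) ≡ 0 (mod 79).
Since gcd(46, 79) = 1, 46 is invertible modulo 79, thus a − b ≡ 0 (mod 79), i.e. a = b.
We now compute 46⁻¹ mod 79 explicitly. Euclid's algorithm: 79 = 1·46 + 33, 46 = 1·33 + 13, 33 = 2·13 + 7, 13 = 1·7 + 6, 7 = 1·6 + 1; back-substituting gives 1 = 67·46 − 39·79, so 46⁻¹ ≡ 67 (mod 79).
For any y ∈ ℤ/79ℤ, x = 67(y − 2) mod 79 satisfies f(x) = 46·67(y − 2) + 2 ≡ y (since 46·67 ≡ 1 mod 79). So every y has a preimage.
Therefore f is bijective.
Since f is bijective, we compute f⁻¹(12): solve 46x + 2 ≡ 12 (mod 79), i.e. 46x ≡ 10 (mod 79).
Multiplying by 46⁻¹ = 67 gives x ≡ 67·10 = 670 = 8·79 + 38 ≡ 38 (mod 79).
Check: f(38) = 46·38 + 2 = 1750 = 22·79 + 12 ≡ 12 (mod 79).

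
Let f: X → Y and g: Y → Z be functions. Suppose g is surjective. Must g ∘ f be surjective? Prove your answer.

not surjective

No. Take X = {1}, Y = Z = {1, 2, 3, 4, 5, 6}, f(1) = 1, and g = identity (surjective).
Then (g ∘ f)(1) = 1, and 6 ∈ Z has no preimage under g ∘ f, so g ∘ f is not surjective.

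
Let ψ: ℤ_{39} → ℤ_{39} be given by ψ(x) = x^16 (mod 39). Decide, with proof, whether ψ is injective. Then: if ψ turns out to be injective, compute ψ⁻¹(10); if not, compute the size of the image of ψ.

8

ψ(1) = 1^16 = 1.
ψ(5): Repeated squaring mod 39: 5^1 ≡ 5, 5^2 ≡ 5² = 25, 5^4 ≡ 25² = 625 ≡ 1, 5^8 ≡ 1² = 1, 5^16 ≡ 1² = 1. So 5^16 ≡ 1 (mod 39).
So ψ(1) = ψ(5) = 1 while 1 ≠ 5, so ψ is not injective.
Since ψ is not injective, we determine |image(ψ)|. Computing x^16 mod 39 for each x (by repeated squaring, reducing mod 39 at every step), the values ψ(0), ψ(1), …, ψ(38) are: 0, 1, 16, 3, 22, 1, 9, 22, 1, 9, 16, 16, 27, 13, 1, 3, 16, 22, 27, 22, 22, 27, 22, 16, 3, 1, 13, 27, 16, 16, 9, 1, 22, 9, 1, 22, 3, 16, 1.
The distinct values are {0, 1, 3, 9, 13, 16, 22, 27}; there are 8 of them.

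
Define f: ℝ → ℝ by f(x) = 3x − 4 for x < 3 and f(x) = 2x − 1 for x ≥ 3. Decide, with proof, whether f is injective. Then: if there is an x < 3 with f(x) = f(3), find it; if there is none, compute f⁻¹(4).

8/3

Both pieces are strictly increasing (slopes 3 and 2), so each is injective on its own interval.
The left piece maps (−∞, 3) onto (−∞, 5); the right piece maps [3, ∞) onto [5, ∞).
These images are disjoint, so no value is attained by both pieces. Therefore f is injective.
Because the two images are disjoint, no x < 3 has f(x) = f(3), so we compute f⁻¹(4): 4 lies in (−∞, 5), so solve 3x − 4 = 4: x = (4 + 4)/3 = 8/3.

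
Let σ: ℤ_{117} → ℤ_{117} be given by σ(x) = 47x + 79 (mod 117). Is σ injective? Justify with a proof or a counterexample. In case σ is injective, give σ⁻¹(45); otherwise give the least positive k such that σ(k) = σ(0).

Recall that σ is injective when σ(a) = σ(b) forces a = b.
Suppose σ(a) = σ(b) in ℤ_{117}. Then 47a + 79 ≡ 47b + 79 (mod 117), thus 47(a − b) ≡ 0 (mod 117).
Since gcd(47, 117) = 1, 47 is invertible modulo 117, so a − b ≡ 0 (mod 117), i.e. a = b.
Therefore σ is injective.
We now compute 47⁻¹ mod 117 explicitly. Euclid's algorithm: 117 = 2·47 + 23, 47 = 2·23 + 1; back-substituting gives 1 = 5·47 − 2·117, so 47⁻¹ ≡ 5 (mod 117).
Since σ is injective, we compute σ⁻¹(45): solve 47x + 79 ≡ 45 (mod 117), i.e. 47x ≡ 83 (mod 117).
Multiplying by 47⁻¹ = 5 gives x ≡ 5·83 = 415 = 3·117 + 64 ≡ 64 (mod 117).
Check: σ(64) = 47·64 + 79 = 3087 = 26·117 + 45 ≡ 45 (mod 117).

64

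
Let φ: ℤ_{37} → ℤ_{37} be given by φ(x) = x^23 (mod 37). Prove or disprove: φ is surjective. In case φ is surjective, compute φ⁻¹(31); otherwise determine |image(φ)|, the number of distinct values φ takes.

6

Since 37 is prime, the nonzero elements of ℤ_{37} form a cyclic group of order 36.
As gcd(23, 36) = 1, raising to the 23rd power is a bijection on this group: if s^23 ≡ t^23 then (st^{−1})^23 = 1, and the only element of order dividing gcd(23, 36) = 1 is 1, so s = t.
With φ(0) = 0 this makes φ injective on all of ℤ_{37}, hence bijective (finite equal-size domain and codomain). In particular φ is surjective.
Since φ is surjective, we find the preimage of 31. The inverse of x ↦ x^23 on (ℤ_{37})^× is x ↦ x^11, because 23·11 = 253 = 7·36 + 1 ≡ 1 (mod 36) and x^{36} = 1 for x ≠ 0 (Fermat). So φ⁻¹(31) = 31^11 mod 37.
Repeated squaring mod 37: 31^1 ≡ 31, 31^2 ≡ 31² = 961 ≡ 36, 31^4 ≡ 36² = 1296 ≡ 1, 31^8 ≡ 1² = 1. Since 11 = 8 + 2 + 1, 31^11 ≡ 1·36·31: 1·36 = 36, then 36·31 = 1116 ≡ 6. So 31^11 ≡ 6 (mod 37).
Hence φ⁻¹(31) = 6.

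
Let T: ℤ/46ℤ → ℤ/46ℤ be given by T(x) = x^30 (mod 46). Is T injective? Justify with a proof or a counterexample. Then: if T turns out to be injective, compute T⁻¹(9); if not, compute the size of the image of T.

T(22): Repeated squaring mod 46: 22^1 ≡ 22, 22^2 ≡ 22² = 484 ≡ 24, 22^4 ≡ 24² = 576 ≡ 24, 22^8 ≡ 24² = 576 ≡ 24, 22^16 ≡ 24² = 576 ≡ 24. Since 30 = 16 + 8 + 4 + 2, 22^30 ≡ 24·24·24·24: 24·24 = 576 ≡ 24, then 24·24 = 576 ≡ 24, then 24·24 = 576 ≡ 24. So 22^30 ≡ 24 (mod 46).
T(24): Repeated squaring mod 46: 24^1 ≡ 24, 24^2 ≡ 24² = 576 ≡ 24, 24^4 ≡ 24² = 576 ≡ 24, 24^8 ≡ 24² = 576 ≡ 24, 24^16 ≡ 24² = 576 ≡ 24. Since 30 = 16 + 8 + 4 + 2, 24^30 ≡ 24·24·24·24: 24·24 = 576 ≡ 24, then 24·24 = 576 ≡ 24, then 24·24 = 576 ≡ 24. So 24^30 ≡ 24 (mod 46).
So T(22) = T(24) = 24 while 22 ≠ 24, hence T is not injective.
Since T is not injective, we determine |image(T)|. Computing x^30 mod 46 for each x (by repeated squaring, reducing mod 46 at every step), the values T(0), T(1), …, T(45) are: 0, 1, 26, 29, 32, 39, 18, 35, 4, 13, 2, 31, 8, 25, 36, 27, 12, 41, 16, 9, 6, 3, 24, 23, 24, 3, 6, 9, 16, 41, 12, 27, 36, 25, 8, 31, 2, 13, 4, 35, 18, 39, 32, 29, 26, 1.
The distinct values are {0, 1, 2, 3, 4, 6, 8, 9, 12, 13, 16, 18, 23, 24, 25, 26, 27, 29, 31, 32, 35, 36, 39, 41}; there are 24 of them.

24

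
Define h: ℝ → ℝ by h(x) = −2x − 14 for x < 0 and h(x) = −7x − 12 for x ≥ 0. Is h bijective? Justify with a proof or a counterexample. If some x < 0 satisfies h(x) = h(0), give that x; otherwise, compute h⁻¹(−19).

-1

Both pieces are strictly decreasing (slopes −2 and −7), so each is injective on its own interval.
The left piece maps (−∞, 0) onto (−14, ∞); the right piece maps [0, ∞) onto (−∞, −12].
These images overlap. In particular h(0) = −12 (right piece), and solving −2x − 14 = −12 on the left piece gives x = −1 < 0.
So h(−1) = h(0) with −1 ≠ 0, and h is not injective, hence not bijective. This x = −1 is the requested value below 0.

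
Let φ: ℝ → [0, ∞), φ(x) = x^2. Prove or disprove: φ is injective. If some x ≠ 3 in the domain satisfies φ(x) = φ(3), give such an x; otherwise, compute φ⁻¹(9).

-3

φ(3) = 9 = (−3)^2 = φ(−3) (since 2 is even), with 3 ≠ −3. So φ is not injective.
For the follow-up, such an x exists: taking x = −3 ∈ ℝ gives φ(−3) = 9 = φ(3) with −3 ≠ 3.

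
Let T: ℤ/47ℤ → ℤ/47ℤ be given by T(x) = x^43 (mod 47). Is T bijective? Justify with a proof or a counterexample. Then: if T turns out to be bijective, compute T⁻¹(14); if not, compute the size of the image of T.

27

Since 47 is prime, the nonzero elements of ℤ/47ℤ form a cyclic group of order 46.
As gcd(43, 46) = 1, raising to the 43rd power is a bijection on this group: if s^43 ≡ t^43 then (st^{−1})^43 = 1, and the only element of order dividing gcd(43, 46) = 1 is 1, so s = t.
With T(0) = 0 this makes T injective on all of ℤ/47ℤ, hence bijective (finite equal-size domain and codomain). In particular T is bijective.
Since T is bijective, we find the preimage of 14. The inverse of x ↦ x^43 on (ℤ/47ℤ)^× is x ↦ x^15, because 43·15 = 645 = 14·46 + 1 ≡ 1 (mod 46) and x^{46} = 1 for x ≠ 0 (Fermat). So T⁻¹(14) = 14^15 mod 47.
Repeated squaring mod 47: 14^1 ≡ 14, 14^2 ≡ 14² = 196 ≡ 8, 14^4 ≡ 8² = 64 ≡ 17, 14^8 ≡ 17² = 289 ≡ 7. Since 15 = 8 + 4 + 2 + 1, 14^15 ≡ 7·17·8·14: 7·17 = 119 ≡ 25, then 25·8 = 200 ≡ 12, then 12·14 = 168 ≡ 27. So 14^15 ≡ 27 (mod 47).
Hence T⁻¹(14) = 27.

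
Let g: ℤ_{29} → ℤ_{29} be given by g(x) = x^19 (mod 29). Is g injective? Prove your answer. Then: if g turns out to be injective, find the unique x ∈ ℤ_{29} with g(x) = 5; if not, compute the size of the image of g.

Since 29 is prime, the nonzero elements of ℤ_{29} form a cyclic group of order 28.
As gcd(19, 28) = 1, raising to the 19th power is a bijection on this group: if u^19 ≡ v^19 then (uv^{−1})^19 = 1, and the only element of order dividing gcd(19, 28) = 1 is 1, so u = v.
With g(0) = 0 this makes g injective on all of ℤ_{29}, hence bijective (finite equal-size domain and codomain). In particular g is injective.
Since g is injective, we find the preimage of 5. The inverse of x ↦ x^19 on (ℤ_{29})^× is x ↦ x^3, because 19·3 = 57 = 2·28 + 1 ≡ 1 (mod 28) and x^{28} = 1 for x ≠ 0 (Fermat). So g⁻¹(5) = 5^3 mod 29.
Repeated squaring mod 29: 5^1 ≡ 5, 5^2 ≡ 5² = 25. Since 3 = 2 + 1, 5^3 ≡ 25·5: 25·5 = 125 ≡ 9. So 5^3 ≡ 9 (mod 29).
Hence g⁻¹(5) = 9.

9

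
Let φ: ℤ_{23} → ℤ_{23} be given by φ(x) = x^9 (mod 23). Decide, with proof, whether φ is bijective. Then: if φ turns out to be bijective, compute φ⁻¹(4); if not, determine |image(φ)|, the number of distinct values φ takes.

Since 23 is prime, the nonzero elements of ℤ_{23} form a cyclic group of order 22.
As gcd(9, 22) = 1, raising to the 9th power is a bijection on this group: if x_1^9 ≡ x_2^9 then (x_1x_2^{−1})^9 = 1, and the only element of order dividing gcd(9, 22) = 1 is 1, so x_1 = x_2.
With φ(0) = 0 this makes φ injective on all of ℤ_{23}, hence bijective (finite equal-size domain and codomain). In particular φ is bijective.
Since φ is bijective, we find the preimage of 4. The inverse of x ↦ x^9 on (ℤ_{23})^× is x ↦ x^5, because 9·5 = 45 = 2·22 + 1 ≡ 1 (mod 22) and x^{22} = 1 for x ≠ 0 (Fermat). So φ⁻¹(4) = 4^5 mod 23.
Repeated squaring mod 23: 4^1 ≡ 4, 4^2 ≡ 4² = 16, 4^4 ≡ 16² = 256 ≡ 3. Since 5 = 4 + 1, 4^5 ≡ 3·4: 3·4 = 12. So 4^5 ≡ 12 (mod 23).
Hence φ⁻¹(4) = 12.

12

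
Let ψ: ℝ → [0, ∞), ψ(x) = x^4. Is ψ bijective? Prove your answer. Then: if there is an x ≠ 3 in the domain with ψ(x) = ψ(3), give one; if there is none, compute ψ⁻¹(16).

-3

ψ(3) = 81 = (−3)^4 = ψ(−3) (since 4 is even), with 3 ≠ −3. So ψ is not injective, hence not bijective.
For the follow-up, such an x exists: taking x = −3 ∈ ℝ gives ψ(−3) = 81 = ψ(3) with −3 ≠ 3.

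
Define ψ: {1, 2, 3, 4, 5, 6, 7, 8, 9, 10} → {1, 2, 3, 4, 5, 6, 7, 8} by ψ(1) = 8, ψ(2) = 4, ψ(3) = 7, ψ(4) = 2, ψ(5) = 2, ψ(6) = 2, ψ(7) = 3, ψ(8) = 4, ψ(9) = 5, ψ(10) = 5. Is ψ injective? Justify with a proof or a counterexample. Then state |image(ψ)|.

6

ψ(4) = 2 = ψ(5) with 4 ≠ 5, so ψ is not injective.
The image of ψ is {2, 3, 4, 5, 7, 8}, which has 6 elements.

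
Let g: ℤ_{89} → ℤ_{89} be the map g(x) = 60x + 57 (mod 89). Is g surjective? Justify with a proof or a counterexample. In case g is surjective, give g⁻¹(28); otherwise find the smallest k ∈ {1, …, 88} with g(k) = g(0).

Since gcd(60, 89) = 1, 60 is invertible modulo 89. Euclid's algorithm: 89 = 1·60 + 29, 60 = 2·29 + 2, 29 = 14·2 + 1; back-substituting gives 1 = 46·60 − 31·89, so 60⁻¹ ≡ 46 (mod 89).
Then y ↦ 46(y − 57) is a two-sided inverse to g, so every y ∈ ℤ_{89} has a preimage.
So g is surjective.
Since g is surjective, we compute g⁻¹(28): solve 60x + 57 ≡ 28 (mod 89), i.e. 60x ≡ 60 (mod 89).
Multiplying by 60⁻¹ = 46 gives x ≡ 46·60 = 2760 = 31·89 + 1 ≡ 1 (mod 89).
Check: g(1) = 60·1 + 57 = 117 = 1·89 + 28 ≡ 28 (mod 89).

1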